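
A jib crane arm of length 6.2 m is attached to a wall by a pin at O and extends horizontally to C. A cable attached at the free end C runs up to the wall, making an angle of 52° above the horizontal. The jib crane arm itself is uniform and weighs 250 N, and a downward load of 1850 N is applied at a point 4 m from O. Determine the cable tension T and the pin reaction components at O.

T = 1673 N, O_x = 1030 N, O_y = 781.5 N

ΣM about O: T·sin52°·6.2 − 250·3.1 − 1850·4 = 0 → T = 8175/(6.2·0.788011) = 1673.26 ≈ 1673 N.
ΣF_x = 0: O_x − T·cos52° = 0 → O_x = 1673.26 × 0.615661 = 1030 N.
ΣF_y = 0: O_y + T·sin52° − 250 − 1850 = 0 → O_y = 2100 − 1673.26 × 0.788011 = 781.5 N.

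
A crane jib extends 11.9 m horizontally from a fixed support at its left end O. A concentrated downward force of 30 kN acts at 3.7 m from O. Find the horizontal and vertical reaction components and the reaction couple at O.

ΣF_x = 0: O_x = 0.
ΣF_y = 0: O_y − 30 = 0 → O_y = 30.00 kN.
ΣM about O: M_O − 30·3.7 = 0 → M_O = 111.0 kN·m.

O_x = 0, O_y = 30.00 kN, M_O = 111.0 kN·m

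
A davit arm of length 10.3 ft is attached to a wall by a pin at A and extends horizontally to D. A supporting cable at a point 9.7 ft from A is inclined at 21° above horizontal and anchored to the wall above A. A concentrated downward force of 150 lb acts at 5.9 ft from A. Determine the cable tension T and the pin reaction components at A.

T = 254.6 lb, A_x = 237.7 lb, A_y = 58.76 lb

ΣM about A: T·sin21°·9.7 − 150·5.9 = 0 → T = 885/(9.7·0.358368) = 254.591 ≈ 254.6 lb.
ΣF_x = 0: A_x − T·cos21° = 0 → A_x = 254.591 × 0.93358 = 237.7 lb.
ΣF_y = 0: A_y + T·sin21° − 150 = 0 → A_y = 150 − 254.591 × 0.358368 = 58.76 lb.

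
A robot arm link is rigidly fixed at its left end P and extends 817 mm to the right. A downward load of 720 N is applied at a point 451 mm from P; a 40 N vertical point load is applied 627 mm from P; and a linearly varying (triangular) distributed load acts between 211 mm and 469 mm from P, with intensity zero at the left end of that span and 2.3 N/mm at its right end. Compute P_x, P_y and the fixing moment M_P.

P_x = 0, P_y = 1057 N, M_P = 463400 N·mm

Resultant of the triangular load: ½ × 2.3 × 258 = 296.7 N, acting at 383 mm from P (one-third of the span from the peak).
ΣF_x = 0: P_x = 0.
ΣF_y = 0: P_y − 720 − 40 − ½·2.3·258 = 0 → P_y = 1057 N.
ΣM about P: M_P − 720·451 − 40·627 − (½·2.3·258)·383 = 0 → M_P = 463400 N·mm.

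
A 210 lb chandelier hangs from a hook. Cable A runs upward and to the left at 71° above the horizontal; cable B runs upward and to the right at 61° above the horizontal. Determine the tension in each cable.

T_A = 137.0 lb, T_B = 92.00 lb

ΣF_x = 0: −T_A·cos71° + T_B·cos61° = 0 → T_B = 0.671538·T_A.
ΣF_y = 0: T_A·sin71° + T_B·sin61° = 210.
Substitute: T_A·(0.945519 + 0.671538·0.87462) = 210 → T_A = 136.999 ≈ 137.0 lb.
Then T_B = 0.671538 × 136.999 = 92.00 lb.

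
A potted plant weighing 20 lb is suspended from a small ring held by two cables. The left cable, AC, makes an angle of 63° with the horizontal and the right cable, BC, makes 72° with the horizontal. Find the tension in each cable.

ΣF_x = 0: −T_AC·cos63° + T_BC·cos72° = 0 → T_BC = 1.46914·T_AC.
ΣF_y = 0: T_AC·sin63° + T_BC·sin72° = 20.
Substitute: T_AC·(0.891007 + 1.46914·0.951057) = 20 → T_AC = 8.74033 ≈ 8.740 lb.
Then T_BC = 1.46914 × 8.74033 = 12.84 lb.

T_AC = 8.740 lb, T_BC = 12.84 lb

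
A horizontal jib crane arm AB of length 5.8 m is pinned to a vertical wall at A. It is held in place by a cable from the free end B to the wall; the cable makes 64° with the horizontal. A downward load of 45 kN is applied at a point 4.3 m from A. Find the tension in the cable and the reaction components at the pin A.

T = 37.12 kN, A_x = 16.27 kN, A_y = 11.64 kN

ΣM about A: T·sin64°·5.8 − 45·4.3 = 0 → T = 193.5/(5.8·0.898794) = 37.1187 ≈ 37.12 kN.
ΣF_x = 0: A_x − T·cos64° = 0 → A_x = 37.1187 × 0.438371 = 16.27 kN.
ΣF_y = 0: A_y + T·sin64° − 45 = 0 → A_y = 45 − 37.1187 × 0.898794 = 11.64 kN.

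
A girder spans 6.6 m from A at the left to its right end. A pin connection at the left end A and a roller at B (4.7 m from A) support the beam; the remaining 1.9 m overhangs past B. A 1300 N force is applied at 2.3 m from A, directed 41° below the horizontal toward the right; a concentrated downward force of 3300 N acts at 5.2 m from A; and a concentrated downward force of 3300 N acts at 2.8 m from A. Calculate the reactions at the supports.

A_x = -981.1 N, A_y = 1418 N, B_y = 6034 N

ΣM about A: B_y·4.7 − 1300·sin41°·2.3 − 3300·5.2 − 3300·2.8 = 0 → B_y = 28361.6/4.7 = 6034.38 ≈ 6034 N.
ΣF_y = 0: A_y + 6034.38 − 1300·sin41° − 3300 − 3300 = 0 → A_y = 1418 N.
ΣF_x = 0: A_x + 1300·cos41° = 0 → A_x = -981.1 N.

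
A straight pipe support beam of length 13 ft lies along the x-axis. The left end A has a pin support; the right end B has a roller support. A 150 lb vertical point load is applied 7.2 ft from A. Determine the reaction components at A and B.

A_x = 0, A_y = 66.92 lb, B_y = 83.08 lb

ΣM about A: B_y·13 − 150·7.2 = 0 → B_y = 1080/13 = 83.0769 ≈ 83.08 lb.
ΣF_y = 0: A_y + 83.0769 − 150 = 0 → A_y = 66.92 lb.
ΣF_x = 0: no horizontal applied forces, so A_x = 0.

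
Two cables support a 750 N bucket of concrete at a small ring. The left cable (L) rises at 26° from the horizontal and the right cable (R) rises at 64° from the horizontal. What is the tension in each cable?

ΣF_x = 0: −T_L·cos26° + T_R·cos64° = 0 → T_R = 2.0503·T_L.
ΣF_y = 0: T_L·sin26° + T_R·sin64° = 750.
Substitute: T_L·(0.438371 + 2.0503·0.898794) = 750 → T_L = 328.779 ≈ 328.8 N.
Then T_R = 2.0503 × 328.779 = 674.1 N.

T_L = 328.8 N, T_R = 674.1 N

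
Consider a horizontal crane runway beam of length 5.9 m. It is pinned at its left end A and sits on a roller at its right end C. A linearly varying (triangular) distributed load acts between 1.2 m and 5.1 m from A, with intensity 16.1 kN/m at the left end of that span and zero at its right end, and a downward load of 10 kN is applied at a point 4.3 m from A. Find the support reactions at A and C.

A_x = 0, A_y = 20.80 kN, C_y = 20.59 kN

Resultant of the triangular load: ½ × 16.1 × 3.9 = 31.395 kN, acting at 2.5 m from A (one-third of the span from the peak).
Moments about A: C_y·5.9 − (½·16.1·3.9)·2.5 − 10·4.3 = 0 → C_y = 121.4875/5.9 = 20.5911 ≈ 20.59 kN.
ΣF_y = 0: A_y + 20.5911 − ½·16.1·3.9 − 10 = 0 → A_y = 20.80 kN.
ΣF_x = 0: no horizontal applied forces, so A_x = 0.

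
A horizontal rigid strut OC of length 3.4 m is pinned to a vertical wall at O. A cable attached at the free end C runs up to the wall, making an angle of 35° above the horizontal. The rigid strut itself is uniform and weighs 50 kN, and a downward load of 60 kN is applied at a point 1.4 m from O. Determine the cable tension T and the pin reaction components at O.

ΣM about O: T·sin35°·3.4 − 50·1.7 − 60·1.4 = 0 → T = 169/(3.4·0.573576) = 86.6596 ≈ 86.66 kN.
ΣF_x = 0: O_x − T·cos35° = 0 → O_x = 86.6596 × 0.819152 = 70.99 kN.
ΣF_y = 0: O_y + T·sin35° − 50 − 60 = 0 → O_y = 110 − 86.6596 × 0.573576 = 60.29 kN.

T = 86.66 kN, O_x = 70.99 kN, O_y = 60.29 kN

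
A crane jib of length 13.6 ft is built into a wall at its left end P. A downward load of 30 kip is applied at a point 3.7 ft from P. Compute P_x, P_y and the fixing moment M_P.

P_x = 0, P_y = 30.00 kip, M_P = 111.0 kip·ft

ΣF_x = 0: P_x = 0.
ΣF_y = 0: P_y − 30 = 0 → P_y = 30.00 kip.
ΣM about P: M_P − 30·3.7 = 0 → M_P = 111.0 kip·ft.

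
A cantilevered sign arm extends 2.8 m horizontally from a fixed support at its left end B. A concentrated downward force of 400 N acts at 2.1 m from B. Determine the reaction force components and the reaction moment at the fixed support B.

B_x = 0, B_y = 400.0 N, M_B = 840.0 N·m

ΣF_x = 0: B_x = 0.
ΣF_y = 0: B_y − 400 = 0 → B_y = 400.0 N.
ΣM about B: M_B − 400·2.1 = 0 → M_B = 840.0 N·m.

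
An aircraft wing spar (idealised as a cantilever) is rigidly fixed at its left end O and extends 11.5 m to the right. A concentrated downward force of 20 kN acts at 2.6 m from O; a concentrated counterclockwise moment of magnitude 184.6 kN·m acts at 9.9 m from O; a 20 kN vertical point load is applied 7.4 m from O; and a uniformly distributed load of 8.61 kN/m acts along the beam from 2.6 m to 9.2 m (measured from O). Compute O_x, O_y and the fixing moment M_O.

O_x = 0, O_y = 96.83 kN, M_O = 350.7 kN·m

Resultant of the distributed load: 8.61 × 6.6 = 56.826 kN at 5.9 m from O.
ΣF_x = 0: O_x = 0.
ΣF_y = 0: O_y − 20 − 20 − 8.61·6.6 = 0 → O_y = 96.83 kN.
ΣM about O: M_O − 20·2.6 + 184.6 − 20·7.4 − (8.61·6.6)·5.9 = 0 → M_O = 350.7 kN·m.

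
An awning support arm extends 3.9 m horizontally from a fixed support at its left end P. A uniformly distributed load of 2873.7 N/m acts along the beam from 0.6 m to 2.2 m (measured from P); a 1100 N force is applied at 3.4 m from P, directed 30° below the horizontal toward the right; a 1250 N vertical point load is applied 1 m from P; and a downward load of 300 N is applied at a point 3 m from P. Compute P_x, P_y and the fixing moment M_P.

P_x = -952.6 N, P_y = 6698 N, M_P = 10460 N·m

Resultant of the distributed load: 2873.7 × 1.6 = 4597.92 N at 1.4 m from P.
ΣF_x = 0: P_x + 1100·cos30° = 0 → P_x = -952.6 N.
ΣF_y = 0: P_y − 2873.7·1.6 − 1100·sin30° − 1250 − 300 = 0 → P_y = 6698 N.
ΣM about P: M_P − (2873.7·1.6)·1.4 − 1100·sin30°·3.4 − 1250·1 − 300·3 = 0 → M_P = 10460 N·m.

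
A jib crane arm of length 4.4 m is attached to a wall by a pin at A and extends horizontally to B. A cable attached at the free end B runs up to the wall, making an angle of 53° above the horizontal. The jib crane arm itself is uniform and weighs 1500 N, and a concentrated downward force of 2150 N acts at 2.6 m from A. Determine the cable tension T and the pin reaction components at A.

T = 2530 N, A_x = 1523 N, A_y = 1630 N

ΣM about A: T·sin53°·4.4 − 1500·2.2 − 2150·2.6 = 0 → T = 8890/(4.4·0.798636) = 2529.88 ≈ 2530 N.
ΣF_x = 0: A_x − T·cos53° = 0 → A_x = 2529.88 × 0.601815 = 1523 N.
ΣF_y = 0: A_y + T·sin53° − 1500 − 2150 = 0 → A_y = 3650 − 2529.88 × 0.798636 = 1630 N.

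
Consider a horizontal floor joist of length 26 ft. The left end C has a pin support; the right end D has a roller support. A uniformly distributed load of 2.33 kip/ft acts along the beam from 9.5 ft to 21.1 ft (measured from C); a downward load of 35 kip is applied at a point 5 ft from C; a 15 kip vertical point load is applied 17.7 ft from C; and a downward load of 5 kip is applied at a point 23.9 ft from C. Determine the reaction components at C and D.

C_x = 0, C_y = 44.58 kip, D_y = 37.44 kip

Resultant of the distributed load: 2.33 × 11.6 = 27.028 kip at 15.3 ft from C.
Moments about C: D_y·26 − (2.33·11.6)·15.3 − 35·5 − 15·17.7 − 5·23.9 = 0 → D_y = 973.5284/26 = 37.4434 ≈ 37.44 kip.
ΣF_y = 0: C_y + 37.4434 − 2.33·11.6 − 35 − 15 − 5 = 0 → C_y = 44.58 kip.
ΣF_x = 0: no horizontal applied forces, so C_x = 0.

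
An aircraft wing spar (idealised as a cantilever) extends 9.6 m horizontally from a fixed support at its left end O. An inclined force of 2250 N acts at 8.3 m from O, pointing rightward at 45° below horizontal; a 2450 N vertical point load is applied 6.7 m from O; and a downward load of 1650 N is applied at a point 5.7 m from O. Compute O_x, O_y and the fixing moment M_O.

ΣF_x = 0: O_x + 2250·cos45° = 0 → O_x = -1591 N.
ΣF_y = 0: O_y − 2250·sin45° − 2450 − 1650 = 0 → O_y = 5691 N.
ΣM about O: M_O − 2250·sin45°·8.3 − 2450·6.7 − 1650·5.7 = 0 → M_O = 39030 N·m.

O_x = -1591 N, O_y = 5691 N, M_O = 39030 N·m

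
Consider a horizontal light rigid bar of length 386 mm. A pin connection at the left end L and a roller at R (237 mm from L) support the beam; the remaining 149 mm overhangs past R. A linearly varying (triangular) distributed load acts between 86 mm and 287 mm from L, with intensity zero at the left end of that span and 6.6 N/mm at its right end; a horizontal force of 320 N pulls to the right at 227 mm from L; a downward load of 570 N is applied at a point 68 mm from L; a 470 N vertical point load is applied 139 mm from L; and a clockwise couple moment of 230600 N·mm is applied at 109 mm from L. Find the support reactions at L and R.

L_x = -320.0 N, L_y = -324.6 N, R_y = 2028 N

Resultant of the triangular load: ½ × 6.6 × 201 = 663.3 N, acting at 220 mm from L (one-third of the span from the peak).
Moments about L: R_y·237 − (½·6.6·201)·220 − 570·68 − 470·139 − 230600 = 0 → R_y = 480616/237 = 2027.92 ≈ 2028 N.
ΣF_y = 0: L_y + 2027.92 − ½·6.6·201 − 570 − 470 = 0 → L_y = -324.6 N.
ΣF_x = 0: L_x + 320 = 0 → L_x = -320.0 N.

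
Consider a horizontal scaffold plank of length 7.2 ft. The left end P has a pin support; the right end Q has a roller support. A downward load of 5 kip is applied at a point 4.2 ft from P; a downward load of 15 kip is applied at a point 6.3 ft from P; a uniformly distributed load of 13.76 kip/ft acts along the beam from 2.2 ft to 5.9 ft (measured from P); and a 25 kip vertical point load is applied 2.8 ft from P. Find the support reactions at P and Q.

Resultant of the distributed load: 13.76 × 3.7 = 50.912 kip at 4.05 ft from P.
Moments about P: Q_y·7.2 − 5·4.2 − 15·6.3 − (13.76·3.7)·4.05 − 25·2.8 = 0 → Q_y = 391.6936/7.2 = 54.4019 ≈ 54.40 kip.
ΣF_y = 0: P_y + 54.4019 − 5 − 15 − 13.76·3.7 − 25 = 0 → P_y = 41.51 kip.
ΣF_x = 0: no horizontal applied forces, so P_x = 0.

P_x = 0, P_y = 41.51 kip, Q_y = 54.40 kip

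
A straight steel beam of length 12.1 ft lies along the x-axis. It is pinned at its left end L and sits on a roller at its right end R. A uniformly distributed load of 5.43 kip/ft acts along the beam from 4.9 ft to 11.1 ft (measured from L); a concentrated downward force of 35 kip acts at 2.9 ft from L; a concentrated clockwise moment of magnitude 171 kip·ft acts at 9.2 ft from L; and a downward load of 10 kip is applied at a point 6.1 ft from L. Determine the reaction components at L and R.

L_x = 0, L_y = 28.85 kip, R_y = 49.82 kip

Resultant of the distributed load: 5.43 × 6.2 = 33.666 kip at 8 ft from L.
Taking moments about L: R_y·12.1 − (5.43·6.2)·8 − 35·2.9 − 171 − 10·6.1 = 0 → R_y = 602.828/12.1 = 49.8205 ≈ 49.82 kip.
ΣF_y = 0: L_y + 49.8205 − 5.43·6.2 − 35 − 10 = 0 → L_y = 28.85 kip.
ΣF_x = 0: no horizontal applied forces, so L_x = 0.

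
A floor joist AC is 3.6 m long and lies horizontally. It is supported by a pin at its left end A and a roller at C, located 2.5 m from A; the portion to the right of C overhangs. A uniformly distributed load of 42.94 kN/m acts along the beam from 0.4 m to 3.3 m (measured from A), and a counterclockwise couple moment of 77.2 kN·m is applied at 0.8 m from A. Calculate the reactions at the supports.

A_x = 0, A_y = 63.26 kN, C_y = 61.27 kN

Resultant of the distributed load: 42.94 × 2.9 = 124.526 kN at 1.85 m from A.
Moments about A: C_y·2.5 − (42.94·2.9)·1.85 + 77.2 = 0 → C_y = 153.1731/2.5 = 61.2692 ≈ 61.27 kN.
ΣF_y = 0: A_y + 61.2692 − 42.94·2.9 = 0 → A_y = 63.26 kN.
ΣF_x = 0: no horizontal applied forces, so A_x = 0.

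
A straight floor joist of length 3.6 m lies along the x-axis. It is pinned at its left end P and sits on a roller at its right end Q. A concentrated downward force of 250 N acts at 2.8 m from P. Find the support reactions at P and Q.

ΣM about P: Q_y·3.6 − 250·2.8 = 0 → Q_y = 700/3.6 = 194.444 ≈ 194.4 N.
ΣF_y = 0: P_y + 194.444 − 250 = 0 → P_y = 55.56 N.
ΣF_x = 0: no horizontal applied forces, so P_x = 0.

P_x = 0, P_y = 55.56 N, Q_y = 194.4 N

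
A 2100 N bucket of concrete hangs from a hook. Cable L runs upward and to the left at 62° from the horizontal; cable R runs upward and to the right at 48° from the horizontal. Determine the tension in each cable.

T_L = 1495 N, T_R = 1049 N

ΣF_x = 0: −T_L·cos62° + T_R·cos48° = 0 → T_R = 0.701614·T_L.
ΣF_y = 0: T_L·sin62° + T_R·sin48° = 2100.
Substitute: T_L·(0.882948 + 0.701614·0.743145) = 2100 → T_L = 1495.35 ≈ 1495 N.
Then T_R = 0.701614 × 1495.35 = 1049 N.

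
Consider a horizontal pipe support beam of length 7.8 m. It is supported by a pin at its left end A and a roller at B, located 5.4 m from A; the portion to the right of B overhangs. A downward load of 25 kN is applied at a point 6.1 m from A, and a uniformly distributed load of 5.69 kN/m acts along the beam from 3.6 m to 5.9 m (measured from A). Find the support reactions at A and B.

A_x = 0, A_y = -1.665 kN, B_y = 39.75 kN

Resultant of the distributed load: 5.69 × 2.3 = 13.087 kN at 4.75 m from A.
Taking moments about A: B_y·5.4 − 25·6.1 − (5.69·2.3)·4.75 = 0 → B_y = 214.66325/5.4 = 39.7525 ≈ 39.75 kN.
ΣF_y = 0: A_y + 39.7525 − 25 − 5.69·2.3 = 0 → A_y = -1.665 kN.
ΣF_x = 0: no horizontal applied forces, so A_x = 0.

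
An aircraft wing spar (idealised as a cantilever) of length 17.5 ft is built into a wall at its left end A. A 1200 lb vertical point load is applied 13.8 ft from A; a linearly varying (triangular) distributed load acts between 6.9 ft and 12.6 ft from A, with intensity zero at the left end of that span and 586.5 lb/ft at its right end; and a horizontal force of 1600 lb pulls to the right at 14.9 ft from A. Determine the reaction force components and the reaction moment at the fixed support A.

A_x = -1600 lb, A_y = 2872 lb, M_A = 34450 lb·ft

Resultant of the triangular load: ½ × 586.5 × 5.7 = 1671.525 lb, acting at 10.7 ft from A (one-third of the span from the peak).
ΣF_x = 0: A_x + 1600 = 0 → A_x = -1600 lb.
ΣF_y = 0: A_y − 1200 − ½·586.5·5.7 = 0 → A_y = 2872 lb.
ΣM about A: M_A − 1200·13.8 − (½·586.5·5.7)·10.7 = 0 → M_A = 34450 lb·ft.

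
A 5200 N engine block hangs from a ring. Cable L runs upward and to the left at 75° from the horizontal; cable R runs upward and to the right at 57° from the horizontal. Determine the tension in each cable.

ΣF_x = 0: −T_L·cos75° + T_R·cos57° = 0 → T_R = 0.475212·T_L.
ΣF_y = 0: T_L·sin75° + T_R·sin57° = 5200.
Substitute: T_L·(0.965926 + 0.475212·0.838671) = 5200 → T_L = 3811 N.
Then T_R = 0.475212 × 3811 = 1811 N.

T_L = 3811 N, T_R = 1811 N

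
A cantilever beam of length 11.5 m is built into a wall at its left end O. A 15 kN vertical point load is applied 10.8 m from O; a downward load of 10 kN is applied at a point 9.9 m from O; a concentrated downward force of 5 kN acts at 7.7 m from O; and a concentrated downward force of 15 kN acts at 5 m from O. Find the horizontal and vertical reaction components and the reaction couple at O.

ΣF_x = 0: O_x = 0.
ΣF_y = 0: O_y − 15 − 10 − 5 − 15 = 0 → O_y = 45.00 kN.
ΣM about O: M_O − 15·10.8 − 10·9.9 − 5·7.7 − 15·5 = 0 → M_O = 374.5 kN·m.

O_x = 0, O_y = 45.00 kN, M_O = 374.5 kN·m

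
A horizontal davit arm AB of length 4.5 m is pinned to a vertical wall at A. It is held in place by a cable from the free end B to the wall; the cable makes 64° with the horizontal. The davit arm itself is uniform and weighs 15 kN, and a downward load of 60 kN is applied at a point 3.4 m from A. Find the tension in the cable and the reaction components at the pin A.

T = 58.78 kN, A_x = 25.77 kN, A_y = 22.17 kN

ΣM about A: T·sin64°·4.5 − 15·2.25 − 60·3.4 = 0 → T = 237.75/(4.5·0.898794) = 58.7825 ≈ 58.78 kN.
ΣF_x = 0: A_x − T·cos64° = 0 → A_x = 58.7825 × 0.438371 = 25.77 kN.
ΣF_y = 0: A_y + T·sin64° − 15 − 60 = 0 → A_y = 75 − 58.7825 × 0.898794 = 22.17 kN.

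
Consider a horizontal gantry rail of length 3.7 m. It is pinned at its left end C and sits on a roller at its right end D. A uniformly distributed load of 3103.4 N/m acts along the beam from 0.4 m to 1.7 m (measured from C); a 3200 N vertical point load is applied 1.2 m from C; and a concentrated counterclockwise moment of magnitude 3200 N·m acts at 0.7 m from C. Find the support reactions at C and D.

Resultant of the distributed load: 3103.4 × 1.3 = 4034.42 N at 1.05 m from C.
ΣM about C: D_y·3.7 − (3103.4·1.3)·1.05 − 3200·1.2 + 3200 = 0 → D_y = 4876.141/3.7 = 1317.88 ≈ 1318 N.
ΣF_y = 0: C_y + 1317.88 − 3103.4·1.3 − 3200 = 0 → C_y = 5917 N.
ΣF_x = 0: no horizontal applied forces, so C_x = 0.

C_x = 0, C_y = 5917 N, D_y = 1318 N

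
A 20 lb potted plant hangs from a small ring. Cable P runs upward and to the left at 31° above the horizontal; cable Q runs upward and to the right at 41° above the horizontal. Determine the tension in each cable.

ΣF_x = 0: −T_P·cos31° + T_Q·cos41° = 0 → T_Q = 1.13576·T_P.
ΣF_y = 0: T_P·sin31° + T_Q·sin41° = 20.
Substitute: T_P·(0.515038 + 1.13576·0.656059) = 20 → T_P = 15.871 ≈ 15.87 lb.
Then T_Q = 1.13576 × 15.871 = 18.03 lb.

T_P = 15.87 lb, T_Q = 18.03 lb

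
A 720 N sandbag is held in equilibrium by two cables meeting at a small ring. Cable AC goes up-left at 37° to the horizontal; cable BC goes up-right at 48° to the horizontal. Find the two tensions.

T_AC = 483.6 N, T_BC = 577.2 N

ΣF_x = 0: −T_AC·cos37° + T_BC·cos48° = 0 → T_BC = 1.19354·T_AC.
ΣF_y = 0: T_AC·sin37° + T_BC·sin48° = 720.
Substitute: T_AC·(0.601815 + 1.19354·0.743145) = 720 → T_AC = 483.615 ≈ 483.6 N.
Then T_BC = 1.19354 × 483.615 = 577.2 N.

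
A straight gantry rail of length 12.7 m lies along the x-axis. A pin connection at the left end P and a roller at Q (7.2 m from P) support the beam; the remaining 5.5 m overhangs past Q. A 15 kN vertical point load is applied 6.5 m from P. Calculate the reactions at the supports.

Moments about P: Q_y·7.2 − 15·6.5 = 0 → Q_y = 97.5/7.2 = 13.5417 ≈ 13.54 kN.
ΣF_y = 0: P_y + 13.5417 − 15 = 0 → P_y = 1.458 kN.
ΣF_x = 0: no horizontal applied forces, so P_x = 0.

P_x = 0, P_y = 1.458 kN, Q_y = 13.54 kN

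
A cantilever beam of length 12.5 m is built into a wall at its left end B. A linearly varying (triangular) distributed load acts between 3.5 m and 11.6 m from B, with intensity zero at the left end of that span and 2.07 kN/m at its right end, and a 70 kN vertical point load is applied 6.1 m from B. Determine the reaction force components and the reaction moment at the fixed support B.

B_x = 0, B_y = 78.38 kN, M_B = 501.6 kN·m

Resultant of the triangular load: ½ × 2.07 × 8.1 = 8.3835 kN, acting at 8.9 m from B (one-third of the span from the peak).
ΣF_x = 0: B_x = 0.
ΣF_y = 0: B_y − ½·2.07·8.1 − 70 = 0 → B_y = 78.38 kN.
ΣM about B: M_B − (½·2.07·8.1)·8.9 − 70·6.1 = 0 → M_B = 501.6 kN·m.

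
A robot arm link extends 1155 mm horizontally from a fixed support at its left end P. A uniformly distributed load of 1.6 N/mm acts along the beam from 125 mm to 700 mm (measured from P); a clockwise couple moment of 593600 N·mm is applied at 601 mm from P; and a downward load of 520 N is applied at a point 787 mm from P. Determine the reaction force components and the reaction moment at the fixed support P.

Resultant of the distributed load: 1.6 × 575 = 920 N at 412.5 mm from P.
ΣF_x = 0: P_x = 0.
ΣF_y = 0: P_y − 1.6·575 − 520 = 0 → P_y = 1440 N.
ΣM about P: M_P − (1.6·575)·412.5 − 593600 − 520·787 = 0 → M_P = 1382000 N·mm.

P_x = 0, P_y = 1440 N, M_P = 1382000 N·mm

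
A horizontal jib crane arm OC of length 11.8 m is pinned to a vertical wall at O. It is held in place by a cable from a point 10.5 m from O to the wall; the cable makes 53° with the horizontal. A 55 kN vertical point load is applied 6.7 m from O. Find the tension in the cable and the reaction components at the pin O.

T = 43.94 kN, O_x = 26.45 kN, O_y = 19.90 kN

ΣM about O: T·sin53°·10.5 − 55·6.7 = 0 → T = 368.5/(10.5·0.798636) = 43.944 ≈ 43.94 kN.
ΣF_x = 0: O_x − T·cos53° = 0 → O_x = 43.944 × 0.601815 = 26.45 kN.
ΣF_y = 0: O_y + T·sin53° − 55 = 0 → O_y = 55 − 43.944 × 0.798636 = 19.90 kN.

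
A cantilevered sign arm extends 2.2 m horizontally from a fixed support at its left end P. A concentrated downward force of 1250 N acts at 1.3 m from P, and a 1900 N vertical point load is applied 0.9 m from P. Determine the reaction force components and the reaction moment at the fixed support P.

P_x = 0, P_y = 3150 N, M_P = 3335 N·m

ΣF_x = 0: P_x = 0.
ΣF_y = 0: P_y − 1250 − 1900 = 0 → P_y = 3150 N.
ΣM about P: M_P − 1250·1.3 − 1900·0.9 = 0 → M_P = 3335 N·m.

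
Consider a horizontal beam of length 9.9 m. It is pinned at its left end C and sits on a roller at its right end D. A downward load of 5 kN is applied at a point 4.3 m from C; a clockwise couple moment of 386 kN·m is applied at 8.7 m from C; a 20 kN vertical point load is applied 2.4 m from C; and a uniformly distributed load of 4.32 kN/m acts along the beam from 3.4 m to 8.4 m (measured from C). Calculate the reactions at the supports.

C_x = 0, C_y = -12.28 kN, D_y = 58.88 kN

Resultant of the distributed load: 4.32 × 5 = 21.6 kN at 5.9 m from C.
ΣM about C: D_y·9.9 − 5·4.3 − 386 − 20·2.4 − (4.32·5)·5.9 = 0 → D_y = 582.94/9.9 = 58.8828 ≈ 58.88 kN.
ΣF_y = 0: C_y + 58.8828 − 5 − 20 − 4.32·5 = 0 → C_y = -12.28 kN.
ΣF_x = 0: no horizontal applied forces, so C_x = 0.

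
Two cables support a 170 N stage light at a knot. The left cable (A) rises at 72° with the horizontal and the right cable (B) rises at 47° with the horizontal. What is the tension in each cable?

T_A = 132.6 N, T_B = 60.06 N

ΣF_x = 0: −T_A·cos72° + T_B·cos47° = 0 → T_B = 0.453105·T_A.
ΣF_y = 0: T_A·sin72° + T_B·sin47° = 170.
Substitute: T_A·(0.951057 + 0.453105·0.731354) = 170 → T_A = 132.56 ≈ 132.6 N.
Then T_B = 0.453105 × 132.56 = 60.06 N.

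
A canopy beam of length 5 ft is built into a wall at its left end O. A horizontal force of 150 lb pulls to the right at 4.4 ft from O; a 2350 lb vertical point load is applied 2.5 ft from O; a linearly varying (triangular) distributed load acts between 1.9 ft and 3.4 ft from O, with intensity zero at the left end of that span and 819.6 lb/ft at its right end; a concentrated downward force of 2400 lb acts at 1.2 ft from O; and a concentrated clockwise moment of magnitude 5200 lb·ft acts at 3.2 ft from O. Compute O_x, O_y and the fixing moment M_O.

O_x = -150.0 lb, O_y = 5365 lb, M_O = 15740 lb·ft

Resultant of the triangular load: ½ × 819.6 × 1.5 = 614.7 lb, acting at 2.9 ft from O (one-third of the span from the peak).
ΣF_x = 0: O_x + 150 = 0 → O_x = -150.0 lb.
ΣF_y = 0: O_y − 2350 − ½·819.6·1.5 − 2400 = 0 → O_y = 5365 lb.
ΣM about O: M_O − 2350·2.5 − (½·819.6·1.5)·2.9 − 2400·1.2 − 5200 = 0 → M_O = 15740 lb·ft.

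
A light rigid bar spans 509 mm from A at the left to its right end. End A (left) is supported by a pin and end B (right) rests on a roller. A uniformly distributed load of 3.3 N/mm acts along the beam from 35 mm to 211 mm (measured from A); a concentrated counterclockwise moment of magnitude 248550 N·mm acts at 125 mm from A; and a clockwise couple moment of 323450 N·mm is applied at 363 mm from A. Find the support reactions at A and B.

A_x = 0, A_y = 293.3 N, B_y = 287.5 N

Resultant of the distributed load: 3.3 × 176 = 580.8 N at 123 mm from A.
Moments about A: B_y·509 − (3.3·176)·123 + 248550 − 323450 = 0 → B_y = 146338.4/509 = 287.502 ≈ 287.5 N.
ΣF_y = 0: A_y + 287.502 − 3.3·176 = 0 → A_y = 293.3 N.
ΣF_x = 0: no horizontal applied forces, so A_x = 0.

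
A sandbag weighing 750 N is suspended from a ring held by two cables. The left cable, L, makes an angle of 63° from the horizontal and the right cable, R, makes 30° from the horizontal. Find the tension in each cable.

T_L = 650.4 N, T_R = 341.0 N

ΣF_x = 0: −T_L·cos63° + T_R·cos30° = 0 → T_R = 0.524223·T_L.
ΣF_y = 0: T_L·sin63° + T_R·sin30° = 750.
Substitute: T_L·(0.891007 + 0.524223·0.5) = 750 → T_L = 650.41 ≈ 650.4 N.
Then T_R = 0.524223 × 650.41 = 341.0 N.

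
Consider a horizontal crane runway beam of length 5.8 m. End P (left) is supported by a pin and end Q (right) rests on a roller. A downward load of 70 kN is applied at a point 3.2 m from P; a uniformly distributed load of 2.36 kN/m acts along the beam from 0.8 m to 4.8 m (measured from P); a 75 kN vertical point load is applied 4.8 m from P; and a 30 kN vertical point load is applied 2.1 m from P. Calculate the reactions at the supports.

P_x = 0, P_y = 68.33 kN, Q_y = 116.1 kN

Resultant of the distributed load: 2.36 × 4 = 9.44 kN at 2.8 m from P.
Taking moments about P: Q_y·5.8 − 70·3.2 − (2.36·4)·2.8 − 75·4.8 − 30·2.1 = 0 → Q_y = 673.432/5.8 = 116.109 ≈ 116.1 kN.
ΣF_y = 0: P_y + 116.109 − 70 − 2.36·4 − 75 − 30 = 0 → P_y = 68.33 kN.
ΣF_x = 0: no horizontal applied forces, so P_x = 0.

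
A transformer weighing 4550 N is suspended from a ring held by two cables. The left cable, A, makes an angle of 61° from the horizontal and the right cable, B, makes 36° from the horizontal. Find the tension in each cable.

T_A = 3709 N, T_B = 2222 N

ΣF_x = 0: −T_A·cos61° + T_B·cos36° = 0 → T_B = 0.599258·T_A.
ΣF_y = 0: T_A·sin61° + T_B·sin36° = 4550.
Substitute: T_A·(0.87462 + 0.599258·0.587785) = 4550 → T_A = 3708.67 ≈ 3709 N.
Then T_B = 0.599258 × 3708.67 = 2222 N.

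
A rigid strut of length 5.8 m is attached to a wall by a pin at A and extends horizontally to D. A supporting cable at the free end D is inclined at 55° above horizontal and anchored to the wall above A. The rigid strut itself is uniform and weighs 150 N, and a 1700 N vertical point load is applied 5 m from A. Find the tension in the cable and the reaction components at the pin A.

T = 1881 N, A_x = 1079 N, A_y = 309.5 N

ΣM about A: T·sin55°·5.8 − 150·2.9 − 1700·5 = 0 → T = 8935/(5.8·0.819152) = 1880.62 ≈ 1881 N.
ΣF_x = 0: A_x − T·cos55° = 0 → A_x = 1880.62 × 0.573576 = 1079 N.
ΣF_y = 0: A_y + T·sin55° − 150 − 1700 = 0 → A_y = 1850 − 1880.62 × 0.819152 = 309.5 N.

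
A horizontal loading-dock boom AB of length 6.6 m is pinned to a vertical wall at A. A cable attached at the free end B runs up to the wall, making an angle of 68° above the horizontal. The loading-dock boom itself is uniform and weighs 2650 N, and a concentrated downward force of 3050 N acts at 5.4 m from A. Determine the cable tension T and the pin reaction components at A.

T = 4120 N, A_x = 1544 N, A_y = 1880 N

ΣM about A: T·sin68°·6.6 − 2650·3.3 − 3050·5.4 = 0 → T = 25215/(6.6·0.927184) = 4120.49 ≈ 4120 N.
ΣF_x = 0: A_x − T·cos68° = 0 → A_x = 4120.49 × 0.374607 = 1544 N.
ΣF_y = 0: A_y + T·sin68° − 2650 − 3050 = 0 → A_y = 5700 − 4120.49 × 0.927184 = 1880 N.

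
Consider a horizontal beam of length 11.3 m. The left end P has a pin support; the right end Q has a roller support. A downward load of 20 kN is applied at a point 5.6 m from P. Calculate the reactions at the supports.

P_x = 0, P_y = 10.09 kN, Q_y = 9.912 kN

Taking moments about P: Q_y·11.3 − 20·5.6 = 0 → Q_y = 112/11.3 = 9.9115 ≈ 9.912 kN.
ΣF_y = 0: P_y + 9.9115 − 20 = 0 → P_y = 10.09 kN.
ΣF_x = 0: no horizontal applied forces, so P_x = 0.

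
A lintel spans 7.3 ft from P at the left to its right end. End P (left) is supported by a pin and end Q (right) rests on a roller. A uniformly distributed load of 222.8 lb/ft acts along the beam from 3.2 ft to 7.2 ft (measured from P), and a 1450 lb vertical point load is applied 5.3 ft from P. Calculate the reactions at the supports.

P_x = 0, P_y = 653.6 lb, Q_y = 1688 lb

Resultant of the distributed load: 222.8 × 4 = 891.2 lb at 5.2 ft from P.
Taking moments about P: Q_y·7.3 − (222.8·4)·5.2 − 1450·5.3 = 0 → Q_y = 12319.24/7.3 = 1687.57 ≈ 1688 lb.
ΣF_y = 0: P_y + 1687.57 − 222.8·4 − 1450 = 0 → P_y = 653.6 lb.
ΣF_x = 0: no horizontal applied forces, so P_x = 0.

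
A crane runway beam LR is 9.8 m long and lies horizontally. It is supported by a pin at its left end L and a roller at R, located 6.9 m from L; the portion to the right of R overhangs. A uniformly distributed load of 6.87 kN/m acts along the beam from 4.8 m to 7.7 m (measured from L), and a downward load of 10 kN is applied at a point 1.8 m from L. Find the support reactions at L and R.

Resultant of the distributed load: 6.87 × 2.9 = 19.923 kN at 6.25 m from L.
ΣM about L: R_y·6.9 − (6.87·2.9)·6.25 − 10·1.8 = 0 → R_y = 142.51875/6.9 = 20.6549 ≈ 20.65 kN.
ΣF_y = 0: L_y + 20.6549 − 6.87·2.9 − 10 = 0 → L_y = 9.268 kN.
ΣF_x = 0: no horizontal applied forces, so L_x = 0.

L_x = 0, L_y = 9.268 kN, R_y = 20.65 kN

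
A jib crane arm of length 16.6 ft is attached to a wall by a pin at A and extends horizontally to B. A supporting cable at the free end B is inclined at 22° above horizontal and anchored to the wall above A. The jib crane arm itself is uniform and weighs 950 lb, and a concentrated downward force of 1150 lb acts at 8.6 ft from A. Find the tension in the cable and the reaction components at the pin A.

T = 2858 lb, A_x = 2650 lb, A_y = 1029 lb

ΣM about A: T·sin22°·16.6 − 950·8.3 − 1150·8.6 = 0 → T = 17775/(16.6·0.374607) = 2858.42 ≈ 2858 lb.
ΣF_x = 0: A_x − T·cos22° = 0 → A_x = 2858.42 × 0.927184 = 2650 lb.
ΣF_y = 0: A_y + T·sin22° − 950 − 1150 = 0 → A_y = 2100 − 2858.42 × 0.374607 = 1029 lb.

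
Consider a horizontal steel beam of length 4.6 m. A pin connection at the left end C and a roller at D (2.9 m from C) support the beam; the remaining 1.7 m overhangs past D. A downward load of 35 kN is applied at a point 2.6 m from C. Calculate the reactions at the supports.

ΣM about C: D_y·2.9 − 35·2.6 = 0 → D_y = 91/2.9 = 31.3793 ≈ 31.38 kN.
ΣF_y = 0: C_y + 31.3793 − 35 = 0 → C_y = 3.621 kN.
ΣF_x = 0: no horizontal applied forces, so C_x = 0.

C_x = 0, C_y = 3.621 kN, D_y = 31.38 kN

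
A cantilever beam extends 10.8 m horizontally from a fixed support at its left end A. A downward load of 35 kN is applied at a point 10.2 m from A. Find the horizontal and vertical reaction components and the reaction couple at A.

ΣF_x = 0: A_x = 0.
ΣF_y = 0: A_y − 35 = 0 → A_y = 35.00 kN.
ΣM about A: M_A − 35·10.2 = 0 → M_A = 357.0 kN·m.

A_x = 0, A_y = 35.00 kN, M_A = 357.0 kN·m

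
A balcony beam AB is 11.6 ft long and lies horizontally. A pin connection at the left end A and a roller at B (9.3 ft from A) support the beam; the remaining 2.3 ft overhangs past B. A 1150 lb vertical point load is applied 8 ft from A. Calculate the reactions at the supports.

A_x = 0, A_y = 160.8 lb, B_y = 989.2 lb

Moments about A: B_y·9.3 − 1150·8 = 0 → B_y = 9200/9.3 = 989.247 ≈ 989.2 lb.
ΣF_y = 0: A_y + 989.247 − 1150 = 0 → A_y = 160.8 lb.
ΣF_x = 0: no horizontal applied forces, so A_x = 0.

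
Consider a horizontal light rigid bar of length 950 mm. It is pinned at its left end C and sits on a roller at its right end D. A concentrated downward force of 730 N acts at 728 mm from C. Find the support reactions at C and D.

Moments about C: D_y·950 − 730·728 = 0 → D_y = 531440/950 = 559.411 ≈ 559.4 N.
ΣF_y = 0: C_y + 559.411 − 730 = 0 → C_y = 170.6 N.
ΣF_x = 0: no horizontal applied forces, so C_x = 0.

C_x = 0, C_y = 170.6 N, D_y = 559.4 N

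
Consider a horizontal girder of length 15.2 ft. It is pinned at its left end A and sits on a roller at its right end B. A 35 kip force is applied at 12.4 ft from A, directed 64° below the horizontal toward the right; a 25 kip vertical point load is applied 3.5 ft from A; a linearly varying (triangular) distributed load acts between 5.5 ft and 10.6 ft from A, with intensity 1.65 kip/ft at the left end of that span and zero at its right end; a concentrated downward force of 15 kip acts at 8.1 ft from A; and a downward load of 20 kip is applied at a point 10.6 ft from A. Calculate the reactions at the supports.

A_x = -15.34 kip, A_y = 40.31 kip, B_y = 55.35 kip

Resultant of the triangular load: ½ × 1.65 × 5.1 = 4.2075 kip, acting at 7.2 ft from A (one-third of the span from the peak).
Taking moments about A: B_y·15.2 − 35·sin64°·12.4 − 25·3.5 − (½·1.65·5.1)·7.2 − 15·8.1 − 20·10.6 = 0 → B_y = 841.371/15.2 = 55.3534 ≈ 55.35 kip.
ΣF_y = 0: A_y + 55.3534 − 35·sin64° − 25 − ½·1.65·5.1 − 15 − 20 = 0 → A_y = 40.31 kip.
ΣF_x = 0: A_x + 35·cos64° = 0 → A_x = -15.34 kip.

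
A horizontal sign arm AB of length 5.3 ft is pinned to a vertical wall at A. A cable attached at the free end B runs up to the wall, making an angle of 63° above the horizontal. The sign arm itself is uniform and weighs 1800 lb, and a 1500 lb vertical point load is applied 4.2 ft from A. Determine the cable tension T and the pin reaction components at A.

T = 2344 lb, A_x = 1064 lb, A_y = 1211 lb

ΣM about A: T·sin63°·5.3 − 1800·2.65 − 1500·4.2 = 0 → T = 11070/(5.3·0.891007) = 2344.18 ≈ 2344 lb.
ΣF_x = 0: A_x − T·cos63° = 0 → A_x = 2344.18 × 0.45399 = 1064 lb.
ΣF_y = 0: A_y + T·sin63° − 1800 − 1500 = 0 → A_y = 3300 − 2344.18 × 0.891007 = 1211 lb.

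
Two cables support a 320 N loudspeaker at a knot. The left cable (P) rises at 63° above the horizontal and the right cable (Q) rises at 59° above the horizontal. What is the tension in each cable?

T_P = 194.3 N, T_Q = 171.3 N

ΣF_x = 0: −T_P·cos63° + T_Q·cos59° = 0 → T_Q = 0.88147·T_P.
ΣF_y = 0: T_P·sin63° + T_Q·sin59° = 320.
Substitute: T_P·(0.891007 + 0.88147·0.857167) = 320 → T_P = 194.343 ≈ 194.3 N.
Then T_Q = 0.88147 × 194.343 = 171.3 N.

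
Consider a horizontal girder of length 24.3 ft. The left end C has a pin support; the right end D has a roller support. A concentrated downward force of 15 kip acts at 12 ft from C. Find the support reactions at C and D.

Taking moments about C: D_y·24.3 − 15·12 = 0 → D_y = 180/24.3 = 7.40741 ≈ 7.407 kip.
ΣF_y = 0: C_y + 7.40741 − 15 = 0 → C_y = 7.593 kip.
ΣF_x = 0: no horizontal applied forces, so C_x = 0.

C_x = 0, C_y = 7.593 kip, D_y = 7.407 kip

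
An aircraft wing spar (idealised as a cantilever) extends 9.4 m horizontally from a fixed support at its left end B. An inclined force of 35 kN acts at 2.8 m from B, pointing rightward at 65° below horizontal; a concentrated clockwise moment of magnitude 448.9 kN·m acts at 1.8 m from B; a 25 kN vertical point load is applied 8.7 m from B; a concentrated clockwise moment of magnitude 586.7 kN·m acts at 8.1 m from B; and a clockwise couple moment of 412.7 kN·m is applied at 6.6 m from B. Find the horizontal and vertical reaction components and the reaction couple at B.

ΣF_x = 0: B_x + 35·cos65° = 0 → B_x = -14.79 kN.
ΣF_y = 0: B_y − 35·sin65° − 25 = 0 → B_y = 56.72 kN.
ΣM about B: M_B − 35·sin65°·2.8 − 448.9 − 25·8.7 − 586.7 − 412.7 = 0 → M_B = 1755 kN·m.

B_x = -14.79 kN, B_y = 56.72 kN, M_B = 1755 kN·m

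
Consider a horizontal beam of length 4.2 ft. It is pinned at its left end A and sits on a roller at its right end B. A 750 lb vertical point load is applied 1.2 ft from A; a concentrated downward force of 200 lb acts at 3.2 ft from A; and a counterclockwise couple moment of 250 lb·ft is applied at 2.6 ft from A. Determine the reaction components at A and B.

Taking moments about A: B_y·4.2 − 750·1.2 − 200·3.2 + 250 = 0 → B_y = 1290/4.2 = 307.143 ≈ 307.1 lb.
ΣF_y = 0: A_y + 307.143 − 750 − 200 = 0 → A_y = 642.9 lb.
ΣF_x = 0: no horizontal applied forces, so A_x = 0.

A_x = 0, A_y = 642.9 lb, B_y = 307.1 lb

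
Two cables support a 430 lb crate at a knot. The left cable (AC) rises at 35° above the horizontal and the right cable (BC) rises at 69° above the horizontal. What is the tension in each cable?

T_AC = 158.8 lb, T_BC = 363.0 lb

ΣF_x = 0: −T_AC·cos35° + T_BC·cos69° = 0 → T_BC = 2.28578·T_AC.
ΣF_y = 0: T_AC·sin35° + T_BC·sin69° = 430.
Substitute: T_AC·(0.573576 + 2.28578·0.93358) = 430 → T_AC = 158.816 ≈ 158.8 lb.
Then T_BC = 2.28578 × 158.816 = 363.0 lb.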